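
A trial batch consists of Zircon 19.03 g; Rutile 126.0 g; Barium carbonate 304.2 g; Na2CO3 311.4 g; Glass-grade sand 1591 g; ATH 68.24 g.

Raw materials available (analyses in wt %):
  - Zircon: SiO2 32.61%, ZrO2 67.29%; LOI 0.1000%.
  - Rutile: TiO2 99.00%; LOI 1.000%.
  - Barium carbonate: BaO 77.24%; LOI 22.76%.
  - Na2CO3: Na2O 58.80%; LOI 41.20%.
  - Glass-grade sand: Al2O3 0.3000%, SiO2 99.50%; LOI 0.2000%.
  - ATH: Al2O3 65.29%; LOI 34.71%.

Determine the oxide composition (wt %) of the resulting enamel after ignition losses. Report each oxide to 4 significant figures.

Glass mass = 2194 g (batch 2420 − LOI 225.7).
Composition: Al2O3 2.248%, Na2O 8.345%, TiO2 5.685%, SiO2 72.43%, ZrO2 0.5836%, BaO 10.71%

All internal work runs at exact precision in every operation; mid-chain values are printed, rounded to four significant figures, as written; each reported figure is rounded once only. All derived quantities, which include six oxide percentages, the yield, LOI, totals, glass mass, are carried at full precision, exactly as printed in problem or answer, using the weight values at 2194 g of glass.
Mass of each oxide from the mix:
  Al2O3: 1591·0.003000 + 68.24·0.6529 = 49.33 g
  Na2O: 311.4·0.5880 = 183.1 g
  TiO2: 126.0·0.9900 = 124.7 g
  SiO2: 19.03·0.3261 + 1591·0.9950 = 1589 g
  ZrO2: 19.03·0.6729 = 12.81 g
  BaO: 304.2·0.7724 = 235.0 g
LOI: 19.03·0.001000 + 126.0·0.01000 + 304.2·0.2276 + 311.4·0.4120 + 1591·0.002000 + 68.24·0.3471 = 225.7 g
Glass mass = batch − LOI = 2420 − 225.7 = 2194 g (equal to the oxide-mass sum)
each oxide over glass, ×100, is wt %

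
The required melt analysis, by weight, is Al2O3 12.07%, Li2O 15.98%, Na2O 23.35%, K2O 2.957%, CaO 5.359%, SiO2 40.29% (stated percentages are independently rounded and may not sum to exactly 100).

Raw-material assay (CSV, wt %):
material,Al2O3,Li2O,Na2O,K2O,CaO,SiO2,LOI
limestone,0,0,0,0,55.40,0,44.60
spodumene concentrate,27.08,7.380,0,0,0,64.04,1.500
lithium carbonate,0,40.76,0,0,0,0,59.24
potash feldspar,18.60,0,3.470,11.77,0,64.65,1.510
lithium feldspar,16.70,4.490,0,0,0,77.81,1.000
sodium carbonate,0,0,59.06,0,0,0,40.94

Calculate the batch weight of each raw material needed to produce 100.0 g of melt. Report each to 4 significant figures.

Rounding to 4 significant digits extends to each in-between result as printed — full precision is held through every step — each reported value takes a single rounding — the derived quantities (LOI, yield, six oxide percentages, the totals, glass mass) are rebuilt in full precision from the weighed amounts on 100.0 g of glass as they appear in question or answer.
The oxide mass targets at 100.0 g melt:
  Al2O3: 12.07% × 100.0 = 12.07 g
  Li2O: 15.98% × 100.0 = 15.98 g
  Na2O: 23.35% × 100.0 = 23.35 g
  K2O: 2.957% × 100.0 = 2.957 g
  CaO: 5.359% × 100.0 = 5.359 g
  SiO2: 40.29% × 100.0 = 40.29 g
Mass-balance tally per oxide given the weights on record, at the basis given (oxide sums agree with the targets within answer rounding):
  Al2O3: 16.77·0.2708 + 25.12·0.1860 + 17.11·0.1670 = 12.07 g (target 12.07 g)
  Li2O: 16.77·0.07380 + 34.29·0.4076 + 17.11·0.04490 = 15.98 g (target 15.98 g)
  Na2O: 25.12·0.03470 + 38.06·0.5906 = 23.35 g (target 23.35 g)
  K2O: 25.12·0.1177 = 2.957 g (target 2.957 g)
  CaO: 9.673·0.5540 = 5.359 g (target 5.359 g)
  SiO2: 16.77·0.6404 + 25.12·0.6465 + 17.11·0.7781 = 40.29 g (target 40.29 g)
Glass-mass sanity pass: whole batch net of LOI = 100.0 g (targets for the oxides total 100.0 g; against the stated basis, 100.0 g — a pure rounding effect).
Batch total: Σ batch = 141.0 g; Σ batch·LOI gives LOI loss = 41.01 g; yield, glass over the total, = 70.92%.

Batch per 100.0 g melt:
  limestone: 9.673 g
  spodumene concentrate: 16.77 g
  lithium carbonate: 34.29 g
  potash feldspar: 25.12 g
  lithium feldspar: 17.11 g
  sodium carbonate: 38.06 g
Total batch = 141.0 g; LOI loss = 41.01 g; yield = 70.92%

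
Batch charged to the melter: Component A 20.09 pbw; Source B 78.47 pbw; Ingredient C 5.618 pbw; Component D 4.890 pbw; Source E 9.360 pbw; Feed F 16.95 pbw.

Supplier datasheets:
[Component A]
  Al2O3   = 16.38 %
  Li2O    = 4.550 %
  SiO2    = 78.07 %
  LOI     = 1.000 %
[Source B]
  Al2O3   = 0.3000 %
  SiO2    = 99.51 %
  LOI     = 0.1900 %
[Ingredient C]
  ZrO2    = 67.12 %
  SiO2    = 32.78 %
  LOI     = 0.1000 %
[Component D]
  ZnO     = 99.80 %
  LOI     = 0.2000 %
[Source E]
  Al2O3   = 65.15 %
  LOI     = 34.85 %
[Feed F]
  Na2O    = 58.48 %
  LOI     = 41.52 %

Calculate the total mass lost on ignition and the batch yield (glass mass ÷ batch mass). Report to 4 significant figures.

LOI loss = 10.66 pbw; glass = 124.7 pbw; yield = 92.12%

All internal work keeps full precision from start to finish — in-progress results are displayed rounded off to 4 significant digits in the printout; exactly one rounding goes into every reported result. The derived quantities are computed at exact precision (totals, glass mass, LOI, yield, the six compositions) using the weight values at 124.7 pbw of glass as written in the question or the answer.
Material-by-material LOI:
  Component A: 20.09 × 0.01000 = 0.2009 pbw
  Source B: 78.47 × 0.001900 = 0.1491 pbw
  Ingredient C: 5.618 × 0.001000 = 0.005618 pbw
  Component D: 4.890 × 0.002000 = 0.009780 pbw
  Source E: 9.360 × 0.3485 = 3.262 pbw
  Feed F: 16.95 × 0.4152 = 7.038 pbw
Total LOI = 10.66 pbw
Glass = batch − LOI = 135.4 − 10.66 = 124.7 pbw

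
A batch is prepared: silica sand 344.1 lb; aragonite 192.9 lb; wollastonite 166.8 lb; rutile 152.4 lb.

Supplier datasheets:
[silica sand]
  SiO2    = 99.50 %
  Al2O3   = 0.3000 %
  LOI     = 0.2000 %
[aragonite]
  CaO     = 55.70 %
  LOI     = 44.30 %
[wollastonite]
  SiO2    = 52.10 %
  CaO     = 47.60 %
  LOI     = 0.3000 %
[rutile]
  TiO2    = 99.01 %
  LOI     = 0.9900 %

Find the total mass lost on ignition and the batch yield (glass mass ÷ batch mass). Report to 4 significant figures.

All internal work runs at full precision all the way through. The intermediate values are printed, rounded to 4 significant digits, at each printed step. Every reported figure takes exactly one rounding. All derived quantities are carried in full precision (the yield, ignition loss, net glass mass, four oxide percentages, totals) from the batch weights per 768.0 lb of glass, precisely as stated by the problem or the answer.
Each material's LOI contribution:
  silica sand: 344.1 × 0.002000 = 0.6882 lb
  aragonite: 192.9 × 0.4430 = 85.45 lb
  wollastonite: 166.8 × 0.003000 = 0.5004 lb
  rutile: 152.4 × 0.009900 = 1.509 lb
Total LOI = 88.15 lb
Glass = batch − LOI = 856.2 − 88.15 = 768.0 lb

LOI loss = 88.15 lb; glass = 768.0 lb; yield = 89.70%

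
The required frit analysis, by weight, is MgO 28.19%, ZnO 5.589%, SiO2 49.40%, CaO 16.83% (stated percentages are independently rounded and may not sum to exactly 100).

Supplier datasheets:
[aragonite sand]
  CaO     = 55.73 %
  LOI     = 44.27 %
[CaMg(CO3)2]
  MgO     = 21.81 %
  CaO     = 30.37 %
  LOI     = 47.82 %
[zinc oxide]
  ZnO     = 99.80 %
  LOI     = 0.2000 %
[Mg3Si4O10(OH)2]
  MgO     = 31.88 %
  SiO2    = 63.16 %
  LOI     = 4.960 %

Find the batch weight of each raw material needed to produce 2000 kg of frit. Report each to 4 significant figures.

Batch per 2000 kg frit:
  aragonite sand: 441.3 kg
  CaMg(CO3)2: 298.5 kg
  zinc oxide: 112.0 kg
  Mg3Si4O10(OH)2: 1564 kg
Total batch = 2416 kg; LOI loss = 415.9 kg; yield = 82.78%

The whole derivation holds full float precision in all steps. Working values are shown, rounded to four significant digits, between the steps — each reported value undergoes a single rounding. Derived quantities (the totals, yield, net glass mass, ignition loss, four oxide percentages) are computed at exact precision starting from the weights at 2000 kg of glass as they appear in question or answer.
The oxide mass targets at 2000 kg frit:
  MgO: 28.19% × 2000 = 563.8 kg
  ZnO: 5.589% × 2000 = 111.8 kg
  SiO2: 49.40% × 2000 = 988.0 kg
  CaO: 16.83% × 2000 = 336.6 kg
Oxide-by-oxide audit from the weights as reported, under the basis named above (oxide sums agree with the targets net of answer rounding effects):
  MgO: 298.5·0.2181 + 1564·0.3188 = 563.7 kg (target 563.8 kg)
  ZnO: 112.0·0.9980 = 111.8 kg (target 111.8 kg)
  SiO2: 1564·0.6316 = 987.8 kg (target 988.0 kg)
  CaO: 441.3·0.5573 + 298.5·0.3037 = 336.6 kg (target 336.6 kg)
Glass mass check: Σ batch − LOI loss = 2000 kg (the Σ of target masses is 2000 kg; with the basis standing at 2000 kg — gaps are rounding artifacts).
Batch grand total — Σ batch = 2416 kg; LOI removed, Σ of batch·LOI: 415.9 kg; yield, glass over the total, = 82.78%.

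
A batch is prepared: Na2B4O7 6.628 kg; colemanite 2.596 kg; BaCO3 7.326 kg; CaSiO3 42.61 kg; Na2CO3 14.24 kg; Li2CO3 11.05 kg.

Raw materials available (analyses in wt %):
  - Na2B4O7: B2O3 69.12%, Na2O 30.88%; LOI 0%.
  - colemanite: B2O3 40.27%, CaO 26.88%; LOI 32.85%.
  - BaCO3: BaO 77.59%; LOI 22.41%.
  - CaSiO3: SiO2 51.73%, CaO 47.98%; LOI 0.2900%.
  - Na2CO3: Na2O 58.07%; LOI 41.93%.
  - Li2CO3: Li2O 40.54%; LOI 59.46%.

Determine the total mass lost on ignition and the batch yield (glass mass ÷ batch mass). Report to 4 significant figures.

Values along the way are shown, with 4-significant-figure rounding, within the worked lines. All arithmetic carries full float precision from start to finish — a single rounding completes each reported result — all derived quantities, including the totals, net glass mass, six oxide percentages, LOI, the yield, are rebuilt using the weight values at 69.29 kg of glass in full precision, exactly as printed in the problem or answer text.
Material-by-material LOI:
  Na2B4O7: 6.628 × 0 = 0 kg
  colemanite: 2.596 × 0.3285 = 0.8528 kg
  BaCO3: 7.326 × 0.2241 = 1.642 kg
  CaSiO3: 42.61 × 0.002900 = 0.1236 kg
  Na2CO3: 14.24 × 0.4193 = 5.971 kg
  Li2CO3: 11.05 × 0.5946 = 6.570 kg
Total LOI = 15.16 kg
Glass = batch − LOI = 84.45 − 15.16 = 69.29 kg

LOI loss = 15.16 kg; glass = 69.29 kg; yield = 82.05%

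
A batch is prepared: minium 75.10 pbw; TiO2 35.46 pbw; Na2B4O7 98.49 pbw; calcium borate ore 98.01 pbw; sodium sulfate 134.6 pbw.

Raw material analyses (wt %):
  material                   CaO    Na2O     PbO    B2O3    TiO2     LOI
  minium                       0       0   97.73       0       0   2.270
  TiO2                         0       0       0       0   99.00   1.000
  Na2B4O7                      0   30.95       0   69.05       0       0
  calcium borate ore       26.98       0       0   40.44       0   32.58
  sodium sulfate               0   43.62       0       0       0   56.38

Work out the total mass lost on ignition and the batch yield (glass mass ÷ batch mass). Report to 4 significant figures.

Mid-chain values are displayed (rounded to four significant digits) between the steps; the whole derivation maintains full precision through the solve — a single rounding produces each reported result. The derived quantities are rebuilt in full precision (yield, ignition loss, net glass mass, the totals, the five compositions) from the batch weights per 331.8 pbw of glass, as set out in the problem or the answer.
Material-by-material LOI:
  minium: 75.10 × 0.02270 = 1.705 pbw
  TiO2: 35.46 × 0.01000 = 0.3546 pbw
  Na2B4O7: 98.49 × 0 = 0 pbw
  calcium borate ore: 98.01 × 0.3258 = 31.93 pbw
  sodium sulfate: 134.6 × 0.5638 = 75.89 pbw
Total LOI = 109.9 pbw
Glass = batch − LOI = 441.7 − 109.9 = 331.8 pbw

LOI loss = 109.9 pbw; glass = 331.8 pbw; yield = 75.12%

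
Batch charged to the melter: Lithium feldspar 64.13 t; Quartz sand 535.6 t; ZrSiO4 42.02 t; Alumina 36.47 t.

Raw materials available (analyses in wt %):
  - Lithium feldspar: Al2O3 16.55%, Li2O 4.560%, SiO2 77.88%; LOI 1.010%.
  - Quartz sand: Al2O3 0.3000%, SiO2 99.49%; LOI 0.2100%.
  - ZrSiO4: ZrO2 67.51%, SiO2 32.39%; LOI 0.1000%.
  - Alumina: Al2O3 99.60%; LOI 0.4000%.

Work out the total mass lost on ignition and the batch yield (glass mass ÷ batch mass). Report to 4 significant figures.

Full float precision is kept at all times — in-progress results appear rounded off to 4 significant digits alongside each step; a single rounding completes every reported number — all derived quantities, which include four oxide percentages, the totals, ignition loss, the yield, net glass mass, are recomputed at full precision, precisely as stated by the question or the answer, from the weighed amounts per 676.3 t of glass.
Loss on ignition, line by line:
  Lithium feldspar: 64.13 × 0.01010 = 0.6477 t
  Quartz sand: 535.6 × 0.002100 = 1.125 t
  ZrSiO4: 42.02 × 0.001000 = 0.04202 t
  Alumina: 36.47 × 0.004000 = 0.1459 t
Total LOI = 1.960 t
Glass = batch − LOI = 678.2 − 1.960 = 676.3 t

LOI loss = 1.960 t; glass = 676.3 t; yield = 99.71%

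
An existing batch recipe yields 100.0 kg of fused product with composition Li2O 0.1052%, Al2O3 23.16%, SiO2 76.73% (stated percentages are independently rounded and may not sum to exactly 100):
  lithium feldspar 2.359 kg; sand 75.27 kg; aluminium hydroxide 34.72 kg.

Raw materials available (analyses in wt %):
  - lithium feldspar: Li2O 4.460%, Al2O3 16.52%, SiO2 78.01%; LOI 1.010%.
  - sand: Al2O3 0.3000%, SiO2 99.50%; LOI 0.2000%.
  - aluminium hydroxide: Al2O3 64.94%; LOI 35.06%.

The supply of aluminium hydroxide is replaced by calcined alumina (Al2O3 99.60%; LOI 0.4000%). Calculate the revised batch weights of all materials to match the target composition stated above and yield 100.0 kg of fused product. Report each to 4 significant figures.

Revised batch per 100.0 kg fused product:
  lithium feldspar: 2.359 kg
  sand: 75.27 kg
  calcined alumina: 22.64 kg
Total batch = 100.3 kg; LOI loss = 0.2649 kg

The whole derivation runs at full precision end to end — the intermediate values are displayed, rounded to 4 significant figures, when written out; exactly one rounding goes into each reported value. All derived quantities, which include the yield, LOI, the totals, glass mass, three oxide percentages, are carried at full precision, exactly as shown in either problem or answer, starting from the weights at 100.0 kg of glass.
Oxide-by-oxide targets in 100.0 kg fused product:
  Li2O: 0.1052% × 100.0 = 0.1052 kg
  Al2O3: 23.16% × 100.0 = 23.16 kg
  SiO2: 76.73% × 100.0 = 76.73 kg
Oxide-by-oxide audit applying the batch weights above, for the quoted basis mass (summed amounts equal target values inside rounding margins):
  Li2O: 2.359·0.04460 = 0.1052 kg (target 0.1052 kg)
  Al2O3: 2.359·0.1652 + 75.27·0.003000 + 22.64·0.9960 = 23.16 kg (target 23.16 kg)
  SiO2: 2.359·0.7801 + 75.27·0.9950 = 76.73 kg (target 76.73 kg)
Auditing the glass mass value: total charge less LOI = 100.0 kg (oxide target masses add up to 100.0 kg; the stated basis being 100.0 kg — gaps are rounding artifacts).
Whole-batch sum: Σ batch = 100.3 kg; LOI loss = Σ batch·LOI = 0.2649 kg; the yield ratio, glass ÷ batch: 99.74%.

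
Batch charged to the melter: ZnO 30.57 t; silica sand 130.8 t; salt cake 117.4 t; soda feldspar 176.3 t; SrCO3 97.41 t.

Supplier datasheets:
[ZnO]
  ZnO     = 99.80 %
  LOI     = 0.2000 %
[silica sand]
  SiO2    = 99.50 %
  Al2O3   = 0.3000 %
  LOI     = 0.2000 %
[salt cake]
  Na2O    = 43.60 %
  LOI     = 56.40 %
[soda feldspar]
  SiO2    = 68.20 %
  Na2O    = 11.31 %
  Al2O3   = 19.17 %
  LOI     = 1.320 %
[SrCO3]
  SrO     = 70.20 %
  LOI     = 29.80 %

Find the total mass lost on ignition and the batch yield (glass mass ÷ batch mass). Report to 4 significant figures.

LOI loss = 97.89 t; glass = 454.6 t; yield = 82.28%

Each numeric step carries exact precision throughout; working values are displayed (rounded to four significant figures) within the worked lines; a single rounding yields each reported figure — derived quantities (the five compositions, totals, glass mass, LOI, yield) are computed starting from the weights for 454.6 t of glass in full float precision as quoted within either problem or answer.
Ignition loss by material:
  ZnO: 30.57 × 0.002000 = 0.06114 t
  silica sand: 130.8 × 0.002000 = 0.2616 t
  salt cake: 117.4 × 0.5640 = 66.21 t
  soda feldspar: 176.3 × 0.01320 = 2.327 t
  SrCO3: 97.41 × 0.2980 = 29.03 t
Total LOI = 97.89 t
Glass = batch − LOI = 552.5 − 97.89 = 454.6 t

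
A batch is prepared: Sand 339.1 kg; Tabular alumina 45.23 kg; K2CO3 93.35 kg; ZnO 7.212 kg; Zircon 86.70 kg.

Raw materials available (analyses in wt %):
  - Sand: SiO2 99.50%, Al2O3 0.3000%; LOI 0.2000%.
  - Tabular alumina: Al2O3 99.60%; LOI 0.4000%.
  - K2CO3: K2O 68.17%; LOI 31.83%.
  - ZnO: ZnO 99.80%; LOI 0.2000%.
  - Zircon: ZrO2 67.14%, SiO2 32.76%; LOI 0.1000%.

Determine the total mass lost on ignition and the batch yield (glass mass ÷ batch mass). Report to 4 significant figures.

LOI loss = 30.67 kg; glass = 540.9 kg; yield = 94.63%

The intermediate values are shown (rounded to four significant figures) within the worked lines; every computation runs at full float precision through every step — exactly one rounding is applied to every reported figure. Derived quantities, which include the totals, ignition loss, five oxide percentages, the yield, net glass mass, are computed in full precision, as given in question or answer, from the batch weights for 540.9 kg of glass.
Per-material ignition loss:
  Sand: 339.1 × 0.002000 = 0.6782 kg
  Tabular alumina: 45.23 × 0.004000 = 0.1809 kg
  K2CO3: 93.35 × 0.3183 = 29.71 kg
  ZnO: 7.212 × 0.002000 = 0.01442 kg
  Zircon: 86.70 × 0.001000 = 0.08670 kg
Total LOI = 30.67 kg
Glass = batch − LOI = 571.6 − 30.67 = 540.9 kg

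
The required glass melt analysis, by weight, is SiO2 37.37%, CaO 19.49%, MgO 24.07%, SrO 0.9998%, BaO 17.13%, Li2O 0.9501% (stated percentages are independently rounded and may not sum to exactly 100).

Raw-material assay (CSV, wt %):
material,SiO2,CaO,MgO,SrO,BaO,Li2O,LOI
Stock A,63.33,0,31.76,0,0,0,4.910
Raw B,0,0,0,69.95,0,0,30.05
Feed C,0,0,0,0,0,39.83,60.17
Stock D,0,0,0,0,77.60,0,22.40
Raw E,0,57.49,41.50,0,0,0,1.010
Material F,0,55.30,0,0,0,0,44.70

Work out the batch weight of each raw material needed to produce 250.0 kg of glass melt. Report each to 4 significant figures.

Batch per 250.0 kg glass melt:
  Stock A: 147.5 kg
  Raw B: 3.573 kg
  Feed C: 5.963 kg
  Stock D: 55.19 kg
  Raw E: 32.10 kg
  Material F: 54.74 kg
Total batch = 299.1 kg; LOI loss = 49.06 kg; yield = 83.60%

The intermediate values appear rounded off to 4 significant digits when written out; the working math runs at full precision throughout. A single rounding finalizes each reported figure. All derived quantities are rebuilt using the weight values per 250.0 kg of glass in exact precision (the totals, LOI, glass mass, yield, six oxide percentages), as they appear in problem or answer.
Target masses of each oxide per 250.0 kg glass melt:
  SiO2: 37.37% × 250.0 = 93.42 kg
  CaO: 19.49% × 250.0 = 48.72 kg
  MgO: 24.07% × 250.0 = 60.18 kg
  SrO: 0.9998% × 250.0 = 2.500 kg
  BaO: 17.13% × 250.0 = 42.82 kg
  Li2O: 0.9501% × 250.0 = 2.375 kg
Oxide-by-oxide audit working from each reported weight, for the quoted basis mass (sums match the target masses up to rounding of the answer):
  SiO2: 147.5·0.6333 = 93.41 kg (target 93.42 kg)
  CaO: 32.10·0.5749 + 54.74·0.5530 = 48.73 kg (target 48.72 kg)
  MgO: 147.5·0.3176 + 32.10·0.4150 = 60.17 kg (target 60.18 kg)
  SrO: 3.573·0.6995 = 2.499 kg (target 2.500 kg)
  BaO: 55.19·0.7760 = 42.83 kg (target 42.82 kg)
  Li2O: 5.963·0.3983 = 2.375 kg (target 2.375 kg)
Glass-mass bookkeeping: total batch − LOI = 250.0 kg (targets for the oxides total 250.0 kg; with the basis standing at 250.0 kg — differing by rounding only).
Batch grand total — Σ batch = 299.1 kg; LOI loss = Σ batch·LOI = 49.06 kg; glass ÷ batch gives a yield of 83.60%.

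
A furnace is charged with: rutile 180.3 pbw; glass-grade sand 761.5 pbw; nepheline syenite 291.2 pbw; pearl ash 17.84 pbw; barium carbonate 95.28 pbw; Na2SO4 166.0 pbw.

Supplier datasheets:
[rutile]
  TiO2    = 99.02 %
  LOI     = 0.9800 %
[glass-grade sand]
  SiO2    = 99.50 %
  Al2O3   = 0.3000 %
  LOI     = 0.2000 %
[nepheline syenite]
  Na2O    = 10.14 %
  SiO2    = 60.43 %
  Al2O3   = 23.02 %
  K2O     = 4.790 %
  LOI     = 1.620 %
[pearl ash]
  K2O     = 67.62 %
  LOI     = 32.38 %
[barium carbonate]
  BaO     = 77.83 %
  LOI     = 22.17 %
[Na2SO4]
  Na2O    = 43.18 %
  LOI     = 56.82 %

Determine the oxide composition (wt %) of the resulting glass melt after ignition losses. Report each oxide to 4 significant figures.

Glass mass = 1383 pbw (batch 1512 − LOI 129.2).
Composition: BaO 5.362%, Na2O 7.318%, SiO2 67.52%, Al2O3 5.013%, TiO2 12.91%, K2O 1.881%

Intermediates are printed rounded to 4 significant figures between the steps. Each numeric step maintains exact precision at all times — each reported figure is rounded only once. The derived quantities are computed at full precision (the yield, the totals, net glass mass, LOI, the six compositions) from the batch weights on 1383 pbw of glass, as they appear in problem or answer.
Oxide-by-oxide delivered mass:
  BaO: 95.28·0.7783 = 74.16 pbw
  Na2O: 291.2·0.1014 + 166.0·0.4318 = 101.2 pbw
  SiO2: 761.5·0.9950 + 291.2·0.6043 = 933.7 pbw
  Al2O3: 761.5·0.003000 + 291.2·0.2302 = 69.32 pbw
  TiO2: 180.3·0.9902 = 178.5 pbw
  K2O: 291.2·0.04790 + 17.84·0.6762 = 26.01 pbw
LOI: 180.3·0.009800 + 761.5·0.002000 + 291.2·0.01620 + 17.84·0.3238 + 95.28·0.2217 + 166.0·0.5682 = 129.2 pbw
The glass mass, total less LOI, = 1512 − 129.2 = 1383 pbw (= Σ oxide masses)
oxide / glass × 100 gives the wt %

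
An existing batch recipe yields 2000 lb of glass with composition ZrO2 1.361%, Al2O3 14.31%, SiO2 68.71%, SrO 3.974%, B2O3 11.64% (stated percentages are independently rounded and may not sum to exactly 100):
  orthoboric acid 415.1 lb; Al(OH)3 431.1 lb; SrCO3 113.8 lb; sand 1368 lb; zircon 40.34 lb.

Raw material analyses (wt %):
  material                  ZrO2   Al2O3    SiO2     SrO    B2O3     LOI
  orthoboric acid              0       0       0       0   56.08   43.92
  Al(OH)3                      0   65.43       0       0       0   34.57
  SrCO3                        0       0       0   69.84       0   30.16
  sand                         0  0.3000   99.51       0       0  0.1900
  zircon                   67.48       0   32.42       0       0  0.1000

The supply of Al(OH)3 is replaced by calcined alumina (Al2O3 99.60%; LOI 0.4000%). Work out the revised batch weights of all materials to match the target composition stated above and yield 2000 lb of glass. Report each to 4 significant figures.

In-progress results appear, rounded to four significant digits, at each printed step — the working math carries full precision at all times — every reported number includes exactly one rounding — the derived quantities are computed from the weighed amounts per 2000 lb of glass at full float precision (five oxide percentages, glass mass, ignition loss, the yield, totals), precisely as stated by problem or answer.
Oxide-by-oxide targets in 2000 lb glass:
  ZrO2: 1.361% × 2000 = 27.22 lb
  Al2O3: 14.31% × 2000 = 286.2 lb
  SiO2: 68.71% × 2000 = 1374 lb
  SrO: 3.974% × 2000 = 79.48 lb
  B2O3: 11.64% × 2000 = 232.8 lb
Balance tally, oxide-wise, on the weights just shown, versus the basis set out (sums match the target masses net of answer rounding effects):
  ZrO2: 40.34·0.6748 = 27.22 lb (target 27.22 lb)
  Al2O3: 283.2·0.9960 + 1368·0.003000 = 286.2 lb (target 286.2 lb)
  SiO2: 1368·0.9951 + 40.34·0.3242 = 1374 lb (target 1374 lb)
  SrO: 113.8·0.6984 = 79.48 lb (target 79.48 lb)
  B2O3: 415.1·0.5608 = 232.8 lb (target 232.8 lb)
Glass mass check: whole batch net of LOI = 2000 lb (targets for the oxides total 2000 lb; stated basis 2000 lb — deltas are rounding alone).
Batch total: Σ batch = 2220 lb; LOI removed, Σ of batch·LOI: 220.4 lb; the yield ratio, glass ÷ batch: 90.07%.

Revised batch per 2000 lb glass:
  orthoboric acid: 415.1 lb
  calcined alumina: 283.2 lb
  SrCO3: 113.8 lb
  sand: 1368 lb
  zircon: 40.34 lb
Total batch = 2220 lb; LOI loss = 220.4 lb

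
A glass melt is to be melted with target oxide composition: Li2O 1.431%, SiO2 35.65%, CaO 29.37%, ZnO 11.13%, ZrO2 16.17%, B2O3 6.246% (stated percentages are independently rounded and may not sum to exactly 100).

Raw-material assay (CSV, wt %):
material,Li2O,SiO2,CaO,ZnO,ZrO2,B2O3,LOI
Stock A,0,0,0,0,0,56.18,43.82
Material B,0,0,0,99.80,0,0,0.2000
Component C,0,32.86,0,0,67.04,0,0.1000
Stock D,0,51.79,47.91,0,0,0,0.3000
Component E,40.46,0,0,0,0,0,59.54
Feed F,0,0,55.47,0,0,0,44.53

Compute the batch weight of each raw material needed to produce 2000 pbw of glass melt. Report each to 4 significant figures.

Batch per 2000 pbw glass melt:
  Stock A: 222.4 pbw
  Material B: 223.0 pbw
  Component C: 482.4 pbw
  Stock D: 1071 pbw
  Component E: 70.74 pbw
  Feed F: 134.2 pbw
Total batch = 2204 pbw; LOI loss = 203.5 pbw; yield = 90.77%

The intermediate values are printed with 4-significant-figure rounding across the worked steps; the whole derivation carries full float precision through every step — a single rounding completes each reported result. All derived quantities (the yield, the totals, six oxide percentages, glass mass, ignition loss) are recomputed from the weighed amounts per 2000 pbw of glass in full precision exactly as printed in problem or answer.
Target oxide masses per 2000 pbw glass melt:
  Li2O: 1.431% × 2000 = 28.62 pbw
  SiO2: 35.65% × 2000 = 713.0 pbw
  CaO: 29.37% × 2000 = 587.4 pbw
  ZnO: 11.13% × 2000 = 222.6 pbw
  ZrO2: 16.17% × 2000 = 323.4 pbw
  B2O3: 6.246% × 2000 = 124.9 pbw
Sums-versus-targets review given the weights on record, relative to the basis at hand (sums match the target masses once rounding is allowed for):
  Li2O: 70.74·0.4046 = 28.62 pbw (target 28.62 pbw)
  SiO2: 482.4·0.3286 + 1071·0.5179 = 713.2 pbw (target 713.0 pbw)
  CaO: 1071·0.4791 + 134.2·0.5547 = 587.6 pbw (target 587.4 pbw)
  ZnO: 223.0·0.9980 = 222.6 pbw (target 222.6 pbw)
  ZrO2: 482.4·0.6704 = 323.4 pbw (target 323.4 pbw)
  B2O3: 222.4·0.5618 = 124.9 pbw (target 124.9 pbw)
Consistency of the glass mass: total charge less LOI = 2000 pbw (per-oxide target masses sum to 2000 pbw; against the stated basis, 2000 pbw — a pure rounding effect).
Whole-batch sum: Σ batch = 2204 pbw; loss to ignition Σ batch·LOI = 203.5 pbw; yield: glass divided by total = 90.77%.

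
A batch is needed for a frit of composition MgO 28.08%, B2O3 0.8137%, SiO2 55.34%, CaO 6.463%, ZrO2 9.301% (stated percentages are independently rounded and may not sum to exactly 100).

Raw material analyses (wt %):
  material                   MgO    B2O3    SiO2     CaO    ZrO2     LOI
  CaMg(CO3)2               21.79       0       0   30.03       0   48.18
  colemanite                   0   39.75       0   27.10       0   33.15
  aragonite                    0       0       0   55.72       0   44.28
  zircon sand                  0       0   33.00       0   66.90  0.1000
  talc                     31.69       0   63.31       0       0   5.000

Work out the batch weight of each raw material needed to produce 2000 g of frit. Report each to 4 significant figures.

Batch per 2000 g frit:
  CaMg(CO3)2: 245.6 g
  colemanite: 40.94 g
  aragonite: 79.70 g
  zircon sand: 278.1 g
  talc: 1603 g
Total batch = 2247 g; LOI loss = 247.6 g; yield = 88.98%

Values along the way are printed rounded to 4 significant figures within the worked lines. The working math runs at full precision from first step to last. Each reported number undergoes a single rounding — derived quantities are carried at exact precision (the yield, net glass mass, the totals, the five compositions, ignition loss) from the batch weights on 2000 g of glass, as quoted within the question or the answer.
Oxide-by-oxide targets in 2000 g frit:
  MgO: 28.08% × 2000 = 561.6 g
  B2O3: 0.8137% × 2000 = 16.27 g
  SiO2: 55.34% × 2000 = 1107 g
  CaO: 6.463% × 2000 = 129.3 g
  ZrO2: 9.301% × 2000 = 186.0 g
Oxide-by-oxide audit with the batch weights as given, under the basis named above (oxide sums agree with the targets exact up to rounding of places):
  MgO: 245.6·0.2179 + 1603·0.3169 = 561.5 g (target 561.6 g)
  B2O3: 40.94·0.3975 = 16.27 g (target 16.27 g)
  SiO2: 278.1·0.3300 + 1603·0.6331 = 1107 g (target 1107 g)
  CaO: 245.6·0.3003 + 40.94·0.2710 + 79.70·0.5572 = 129.3 g (target 129.3 g)
  ZrO2: 278.1·0.6690 = 186.0 g (target 186.0 g)
Auditing the glass mass value: the batch minus its LOI: 2000 g (per-oxide target masses sum to 2000 g; the stated basis being 2000 g — differing by rounding only).
Batch grand total — Σ batch = 2247 g; LOI loss = Σ batch·LOI = 247.6 g; glass ÷ batch gives a yield of 88.98%.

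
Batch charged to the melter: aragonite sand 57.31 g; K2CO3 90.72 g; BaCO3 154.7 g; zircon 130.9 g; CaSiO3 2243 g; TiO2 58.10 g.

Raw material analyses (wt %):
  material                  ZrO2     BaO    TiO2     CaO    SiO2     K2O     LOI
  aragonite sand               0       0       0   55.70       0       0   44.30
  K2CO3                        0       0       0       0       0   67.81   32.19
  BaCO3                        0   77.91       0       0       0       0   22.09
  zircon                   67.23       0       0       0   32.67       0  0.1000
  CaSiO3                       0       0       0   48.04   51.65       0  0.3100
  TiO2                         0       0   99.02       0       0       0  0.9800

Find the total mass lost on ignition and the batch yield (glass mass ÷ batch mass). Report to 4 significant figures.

Every computation runs at full float precision at each step; working values appear, rounded to 4 significant figures, at each printed step. A single rounding completes each reported result — derived quantities, which include glass mass, LOI, the totals, the yield, the six compositions, are re-derived in exact precision, as they appear in either problem or answer, from the batch weights per 2638 g of glass.
Ignition loss by material:
  aragonite sand: 57.31 × 0.4430 = 25.39 g
  K2CO3: 90.72 × 0.3219 = 29.20 g
  BaCO3: 154.7 × 0.2209 = 34.17 g
  zircon: 130.9 × 0.001000 = 0.1309 g
  CaSiO3: 2243 × 0.003100 = 6.953 g
  TiO2: 58.10 × 0.009800 = 0.5694 g
Total LOI = 96.42 g
Glass = batch − LOI = 2735 − 96.42 = 2638 g

LOI loss = 96.42 g; glass = 2638 g; yield = 96.47%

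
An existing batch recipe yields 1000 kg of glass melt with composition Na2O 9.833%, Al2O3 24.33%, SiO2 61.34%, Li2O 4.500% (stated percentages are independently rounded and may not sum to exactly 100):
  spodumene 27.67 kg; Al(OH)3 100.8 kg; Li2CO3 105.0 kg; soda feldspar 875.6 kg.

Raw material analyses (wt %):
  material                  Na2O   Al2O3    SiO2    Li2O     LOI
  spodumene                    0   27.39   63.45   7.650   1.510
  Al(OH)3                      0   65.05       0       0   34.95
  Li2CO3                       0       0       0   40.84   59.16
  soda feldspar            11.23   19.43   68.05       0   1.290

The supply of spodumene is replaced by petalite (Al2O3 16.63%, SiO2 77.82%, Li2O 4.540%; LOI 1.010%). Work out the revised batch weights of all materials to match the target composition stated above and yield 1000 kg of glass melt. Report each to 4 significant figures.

All internal work keeps exact precision at all times — working values appear rounded off to 4 significant digits in the printout — each reported number undergoes a single rounding. The derived quantities (LOI, four oxide percentages, the totals, glass mass, the yield) are recomputed from the batch weights at 1000 kg of glass in full float precision exactly as printed in question or answer.
Oxide-by-oxide targets in 1000 kg glass melt:
  Na2O: 9.833% × 1000 = 98.33 kg
  Al2O3: 24.33% × 1000 = 243.3 kg
  SiO2: 61.34% × 1000 = 613.4 kg
  Li2O: 4.500% × 1000 = 45.00 kg
A balance pass over the oxides, applying the batch weights above, at the basis given (target by target, the sums agree modulo rounding of the values):
  Na2O: 875.6·0.1123 = 98.33 kg (target 98.33 kg)
  Al2O3: 22.56·0.1663 + 106.7·0.6505 + 875.6·0.1943 = 243.3 kg (target 243.3 kg)
  SiO2: 22.56·0.7782 + 875.6·0.6805 = 613.4 kg (target 613.4 kg)
  Li2O: 22.56·0.04540 + 107.7·0.4084 = 45.01 kg (target 45.00 kg)
Glass-mass sanity pass: whole batch net of LOI = 1000 kg (per-oxide target masses sum to 1000 kg; versus the stated basis of 1000 kg — differing by rounding only).
Batch grand total — Σ batch = 1113 kg; loss to ignition Σ batch·LOI = 112.5 kg; yield = glass ÷ total batch = 89.89%.

Revised batch per 1000 kg glass melt:
  petalite: 22.56 kg
  Al(OH)3: 106.7 kg
  Li2CO3: 107.7 kg
  soda feldspar: 875.6 kg
Total batch = 1113 kg; LOI loss = 112.5 kg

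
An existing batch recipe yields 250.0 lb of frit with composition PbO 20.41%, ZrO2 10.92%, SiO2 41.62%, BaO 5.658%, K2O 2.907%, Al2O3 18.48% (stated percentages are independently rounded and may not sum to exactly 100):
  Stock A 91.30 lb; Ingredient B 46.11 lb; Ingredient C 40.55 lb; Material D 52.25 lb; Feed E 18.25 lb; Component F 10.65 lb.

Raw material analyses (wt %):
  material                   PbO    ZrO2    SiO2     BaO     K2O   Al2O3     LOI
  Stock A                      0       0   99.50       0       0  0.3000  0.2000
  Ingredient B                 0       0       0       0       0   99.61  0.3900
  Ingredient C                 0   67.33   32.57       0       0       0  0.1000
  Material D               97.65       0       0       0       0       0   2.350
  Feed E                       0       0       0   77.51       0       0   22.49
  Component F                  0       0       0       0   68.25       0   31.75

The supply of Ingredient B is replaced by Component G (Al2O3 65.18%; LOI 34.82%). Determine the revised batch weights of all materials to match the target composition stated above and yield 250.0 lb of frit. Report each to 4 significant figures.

All arithmetic runs at full precision throughout. Working values are shown rounded to 4 significant figures when written out — each reported number takes a single rounding — the derived quantities (glass mass, the totals, the six compositions, ignition loss, yield) are computed from the batch weights on 250.0 lb of glass at exact precision precisely as stated by question or answer.
Oxide-by-oxide targets in 250.0 lb frit:
  PbO: 20.41% × 250.0 = 51.02 lb
  ZrO2: 10.92% × 250.0 = 27.30 lb
  SiO2: 41.62% × 250.0 = 104.0 lb
  BaO: 5.658% × 250.0 = 14.14 lb
  K2O: 2.907% × 250.0 = 7.268 lb
  Al2O3: 18.48% × 250.0 = 46.20 lb
Sums-versus-targets review using the reported weights, under the basis named above (oxide sums agree with the targets inside rounding margins):
  PbO: 52.25·0.9765 = 51.02 lb (target 51.02 lb)
  ZrO2: 40.55·0.6733 = 27.30 lb (target 27.30 lb)
  SiO2: 91.30·0.9950 + 40.55·0.3257 = 104.1 lb (target 104.0 lb)
  BaO: 18.25·0.7751 = 14.15 lb (target 14.14 lb)
  K2O: 10.65·0.6825 = 7.269 lb (target 7.268 lb)
  Al2O3: 91.30·0.003000 + 70.46·0.6518 = 46.20 lb (target 46.20 lb)
Auditing the glass mass value: total batch − LOI = 250.0 lb (summing oxide targets gives 250.0 lb; with the basis standing at 250.0 lb — any gap is answer rounding).
Whole-batch sum: Σ batch = 283.5 lb; LOI removed, Σ of batch·LOI: 33.47 lb; yield: glass divided by total = 88.19%.

Revised batch per 250.0 lb frit:
  Stock A: 91.30 lb
  Component G: 70.46 lb
  Ingredient C: 40.55 lb
  Material D: 52.25 lb
  Feed E: 18.25 lb
  Component F: 10.65 lb
Total batch = 283.5 lb; LOI loss = 33.47 lb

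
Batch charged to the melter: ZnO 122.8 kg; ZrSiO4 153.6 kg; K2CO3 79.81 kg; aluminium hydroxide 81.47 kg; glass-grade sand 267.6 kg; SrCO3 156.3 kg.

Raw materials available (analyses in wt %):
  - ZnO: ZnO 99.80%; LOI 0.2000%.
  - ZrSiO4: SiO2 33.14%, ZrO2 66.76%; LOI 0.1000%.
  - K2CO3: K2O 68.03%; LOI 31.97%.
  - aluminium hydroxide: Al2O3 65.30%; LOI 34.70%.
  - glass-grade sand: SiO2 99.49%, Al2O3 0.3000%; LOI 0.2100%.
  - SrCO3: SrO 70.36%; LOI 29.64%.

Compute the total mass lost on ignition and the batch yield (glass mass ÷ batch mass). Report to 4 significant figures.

LOI loss = 101.1 kg; glass = 760.5 kg; yield = 88.27%

Every computation runs at full float precision through the solve; rounding to 4 significant digits extends to each working value as shown. Every reported result takes a single rounding; derived quantities, including ignition loss, glass mass, the six compositions, totals, yield, are carried using the weight values for 760.5 kg of glass in full float precision exactly as shown in question or answer.
Loss on ignition, line by line:
  ZnO: 122.8 × 0.002000 = 0.2456 kg
  ZrSiO4: 153.6 × 0.001000 = 0.1536 kg
  K2CO3: 79.81 × 0.3197 = 25.52 kg
  aluminium hydroxide: 81.47 × 0.3470 = 28.27 kg
  glass-grade sand: 267.6 × 0.002100 = 0.5620 kg
  SrCO3: 156.3 × 0.2964 = 46.33 kg
Total LOI = 101.1 kg
Glass = batch − LOI = 861.6 − 101.1 = 760.5 kg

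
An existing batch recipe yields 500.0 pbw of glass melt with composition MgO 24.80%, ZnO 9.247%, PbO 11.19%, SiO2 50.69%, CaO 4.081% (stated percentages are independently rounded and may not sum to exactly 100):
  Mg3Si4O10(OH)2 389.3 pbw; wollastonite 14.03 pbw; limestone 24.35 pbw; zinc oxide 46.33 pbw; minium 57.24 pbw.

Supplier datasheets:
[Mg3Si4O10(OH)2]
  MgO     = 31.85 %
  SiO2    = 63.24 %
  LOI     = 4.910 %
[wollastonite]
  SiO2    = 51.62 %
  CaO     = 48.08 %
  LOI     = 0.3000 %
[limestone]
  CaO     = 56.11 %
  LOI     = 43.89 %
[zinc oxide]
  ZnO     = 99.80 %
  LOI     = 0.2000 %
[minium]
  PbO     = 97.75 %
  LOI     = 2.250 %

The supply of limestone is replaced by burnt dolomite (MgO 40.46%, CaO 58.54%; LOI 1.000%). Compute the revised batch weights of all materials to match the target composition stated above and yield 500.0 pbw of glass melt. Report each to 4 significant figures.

Values along the way are printed, with 4-significant-digit rounding, in the printout — the working math maintains full precision from start to finish; a single rounding finalizes every reported figure — the derived quantities (the five compositions, yield, LOI, the totals, net glass mass) are re-derived in full float precision from the batch weights at 500.0 pbw of glass as set out in either problem or answer.
Oxide-by-oxide targets in 500.0 pbw glass melt:
  MgO: 24.80% × 500.0 = 124.0 pbw
  ZnO: 9.247% × 500.0 = 46.24 pbw
  PbO: 11.19% × 500.0 = 55.95 pbw
  SiO2: 50.69% × 500.0 = 253.4 pbw
  CaO: 4.081% × 500.0 = 20.40 pbw
Oxide-by-oxide audit working from each reported weight, under the basis named above (summed amounts equal target values inside rounding margins):
  MgO: 376.3·0.3185 + 10.24·0.4046 = 124.0 pbw (target 124.0 pbw)
  ZnO: 46.33·0.9980 = 46.24 pbw (target 46.24 pbw)
  PbO: 57.24·0.9775 = 55.95 pbw (target 55.95 pbw)
  SiO2: 376.3·0.6324 + 29.97·0.5162 = 253.4 pbw (target 253.4 pbw)
  CaO: 29.97·0.4808 + 10.24·0.5854 = 20.40 pbw (target 20.40 pbw)
Glass-mass closure: total batch − LOI = 500.0 pbw (targets for the oxides total 500.0 pbw; with the basis standing at 500.0 pbw — gaps are rounding artifacts).
Whole-batch sum: Σ batch = 520.1 pbw; loss to ignition Σ batch·LOI = 20.05 pbw; as yield: glass ÷ batch → 96.14%.

Revised batch per 500.0 pbw glass melt:
  Mg3Si4O10(OH)2: 376.3 pbw
  wollastonite: 29.97 pbw
  burnt dolomite: 10.24 pbw
  zinc oxide: 46.33 pbw
  minium: 57.24 pbw
Total batch = 520.1 pbw; LOI loss = 20.05 pbw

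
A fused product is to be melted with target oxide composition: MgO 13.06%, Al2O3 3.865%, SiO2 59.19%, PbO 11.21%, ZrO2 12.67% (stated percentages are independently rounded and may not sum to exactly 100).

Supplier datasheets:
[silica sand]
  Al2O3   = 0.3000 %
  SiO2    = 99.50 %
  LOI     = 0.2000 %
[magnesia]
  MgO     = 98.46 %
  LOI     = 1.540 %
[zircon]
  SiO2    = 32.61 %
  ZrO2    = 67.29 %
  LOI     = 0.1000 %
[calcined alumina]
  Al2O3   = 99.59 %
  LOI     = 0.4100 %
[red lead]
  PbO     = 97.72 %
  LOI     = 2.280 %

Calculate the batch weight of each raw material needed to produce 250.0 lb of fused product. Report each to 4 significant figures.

Values along the way are shown (rounded to four significant figures) at each printed step — every computation holds exact precision at each step; every reported number is rounded just once. All derived quantities, including the five compositions, glass mass, totals, LOI, yield, are re-derived from the weighed amounts per 250.0 lb of glass at full precision, precisely as stated by either problem or answer.
Oxide-by-oxide targets in 250.0 lb fused product:
  MgO: 13.06% × 250.0 = 32.65 lb
  Al2O3: 3.865% × 250.0 = 9.662 lb
  SiO2: 59.19% × 250.0 = 148.0 lb
  PbO: 11.21% × 250.0 = 28.02 lb
  ZrO2: 12.67% × 250.0 = 31.68 lb
Balance tally, oxide-wise, per the reported batch figures, under the basis named above (every target is met by its sum given rounding of the digits):
  MgO: 33.16·0.9846 = 32.65 lb (target 32.65 lb)
  Al2O3: 133.3·0.003000 + 9.301·0.9959 = 9.663 lb (target 9.662 lb)
  SiO2: 133.3·0.9950 + 47.07·0.3261 = 148.0 lb (target 148.0 lb)
  PbO: 28.68·0.9772 = 28.03 lb (target 28.02 lb)
  ZrO2: 47.07·0.6729 = 31.67 lb (target 31.68 lb)
Glass-mass sanity pass: batch total minus LOI = 250.0 lb (per-oxide target masses sum to 250.0 lb; against the stated basis, 250.0 lb — differing by rounding only).
Batch total: Σ batch = 251.5 lb; loss to ignition Σ batch·LOI = 1.516 lb; the yield ratio, glass ÷ batch: 99.40%.

Batch per 250.0 lb fused product:
  silica sand: 133.3 lb
  magnesia: 33.16 lb
  zircon: 47.07 lb
  calcined alumina: 9.301 lb
  red lead: 28.68 lb
Total batch = 251.5 lb; LOI loss = 1.516 lb; yield = 99.40%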